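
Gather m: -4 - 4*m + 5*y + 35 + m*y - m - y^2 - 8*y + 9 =m*(y - 5) - y^2 - 3*y + 40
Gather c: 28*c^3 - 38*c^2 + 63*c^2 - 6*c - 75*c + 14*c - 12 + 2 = 28*c^3 + 25*c^2 - 67*c - 10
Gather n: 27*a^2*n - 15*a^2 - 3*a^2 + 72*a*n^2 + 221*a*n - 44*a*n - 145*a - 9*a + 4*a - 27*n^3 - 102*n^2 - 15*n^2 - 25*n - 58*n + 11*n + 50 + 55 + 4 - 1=-18*a^2 - 150*a - 27*n^3 + n^2*(72*a - 117) + n*(27*a^2 + 177*a - 72) + 108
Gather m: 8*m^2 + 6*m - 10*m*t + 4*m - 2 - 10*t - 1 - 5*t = 8*m^2 + m*(10 - 10*t) - 15*t - 3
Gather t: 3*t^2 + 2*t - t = 3*t^2 + t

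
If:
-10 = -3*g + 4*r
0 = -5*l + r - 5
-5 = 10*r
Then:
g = 8/3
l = -11/10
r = -1/2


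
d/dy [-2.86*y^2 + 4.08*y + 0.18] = 4.08 - 5.72*y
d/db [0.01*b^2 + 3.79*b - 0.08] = 0.02*b + 3.79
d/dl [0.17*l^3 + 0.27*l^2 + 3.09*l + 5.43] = 0.51*l^2 + 0.54*l + 3.09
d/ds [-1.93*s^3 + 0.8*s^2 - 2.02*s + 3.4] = -5.79*s^2 + 1.6*s - 2.02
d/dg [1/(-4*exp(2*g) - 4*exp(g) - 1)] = 4*exp(g)/(8*exp(3*g) + 12*exp(2*g) + 6*exp(g) + 1)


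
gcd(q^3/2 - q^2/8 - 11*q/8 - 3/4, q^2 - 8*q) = 1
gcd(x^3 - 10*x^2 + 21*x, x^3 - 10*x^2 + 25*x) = x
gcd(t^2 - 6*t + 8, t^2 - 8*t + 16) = t - 4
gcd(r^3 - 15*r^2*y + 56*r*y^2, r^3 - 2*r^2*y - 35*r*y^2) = -r^2 + 7*r*y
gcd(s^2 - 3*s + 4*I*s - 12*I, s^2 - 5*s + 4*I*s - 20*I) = s + 4*I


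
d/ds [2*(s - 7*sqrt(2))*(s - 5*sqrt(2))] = 4*s - 24*sqrt(2)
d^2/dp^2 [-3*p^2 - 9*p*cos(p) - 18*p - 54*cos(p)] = 9*p*cos(p) + 18*sin(p) + 54*cos(p) - 6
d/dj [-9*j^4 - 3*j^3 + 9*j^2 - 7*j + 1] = -36*j^3 - 9*j^2 + 18*j - 7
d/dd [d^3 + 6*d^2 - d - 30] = 3*d^2 + 12*d - 1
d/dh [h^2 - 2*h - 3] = 2*h - 2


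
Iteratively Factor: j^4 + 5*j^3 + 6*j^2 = (j + 2)*(j^3 + 3*j^2) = j*(j + 2)*(j^2 + 3*j) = j*(j + 2)*(j + 3)*(j)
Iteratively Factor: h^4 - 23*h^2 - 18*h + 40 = (h + 4)*(h^3 - 4*h^2 - 7*h + 10) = (h - 1)*(h + 4)*(h^2 - 3*h - 10) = (h - 1)*(h + 2)*(h + 4)*(h - 5)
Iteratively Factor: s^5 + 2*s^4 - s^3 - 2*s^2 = (s - 1)*(s^4 + 3*s^3 + 2*s^2) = s*(s - 1)*(s^3 + 3*s^2 + 2*s) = s*(s - 1)*(s + 2)*(s^2 + s) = s^2*(s - 1)*(s + 2)*(s + 1)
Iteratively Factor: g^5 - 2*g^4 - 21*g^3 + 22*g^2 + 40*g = (g - 2)*(g^4 - 21*g^2 - 20*g) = (g - 2)*(g + 4)*(g^3 - 4*g^2 - 5*g) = g*(g - 2)*(g + 4)*(g^2 - 4*g - 5) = g*(g - 5)*(g - 2)*(g + 4)*(g + 1)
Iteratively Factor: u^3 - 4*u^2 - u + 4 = (u + 1)*(u^2 - 5*u + 4) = (u - 1)*(u + 1)*(u - 4)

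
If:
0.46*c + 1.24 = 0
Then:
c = -2.70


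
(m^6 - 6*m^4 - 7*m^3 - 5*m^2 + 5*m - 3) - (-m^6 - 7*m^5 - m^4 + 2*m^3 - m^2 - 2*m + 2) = 2*m^6 + 7*m^5 - 5*m^4 - 9*m^3 - 4*m^2 + 7*m - 5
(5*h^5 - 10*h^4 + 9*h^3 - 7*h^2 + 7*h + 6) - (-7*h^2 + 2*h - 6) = 5*h^5 - 10*h^4 + 9*h^3 + 5*h + 12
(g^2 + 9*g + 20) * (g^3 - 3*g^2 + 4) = g^5 + 6*g^4 - 7*g^3 - 56*g^2 + 36*g + 80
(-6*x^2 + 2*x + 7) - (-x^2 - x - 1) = -5*x^2 + 3*x + 8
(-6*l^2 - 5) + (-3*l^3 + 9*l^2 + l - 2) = -3*l^3 + 3*l^2 + l - 7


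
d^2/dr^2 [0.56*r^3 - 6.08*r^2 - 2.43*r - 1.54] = 3.36*r - 12.16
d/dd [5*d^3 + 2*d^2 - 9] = d*(15*d + 4)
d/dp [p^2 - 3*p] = 2*p - 3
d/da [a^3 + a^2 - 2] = a*(3*a + 2)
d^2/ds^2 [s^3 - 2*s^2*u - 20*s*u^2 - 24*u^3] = 6*s - 4*u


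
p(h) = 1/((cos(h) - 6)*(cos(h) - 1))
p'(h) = sin(h)/((cos(h) - 6)*(cos(h) - 1)^2) + sin(h)/((cos(h) - 6)^2*(cos(h) - 1))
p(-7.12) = 0.57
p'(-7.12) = 1.36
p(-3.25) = 0.07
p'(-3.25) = -0.00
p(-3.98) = 0.09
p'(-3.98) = -0.05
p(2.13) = 0.10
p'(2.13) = -0.07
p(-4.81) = 0.19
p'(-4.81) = -0.24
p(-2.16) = 0.10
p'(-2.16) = 0.06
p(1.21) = 0.27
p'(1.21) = -0.44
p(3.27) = 0.07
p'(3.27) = 0.01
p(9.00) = 0.08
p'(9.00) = -0.02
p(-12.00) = 1.24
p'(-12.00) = -4.40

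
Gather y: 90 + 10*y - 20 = 10*y + 70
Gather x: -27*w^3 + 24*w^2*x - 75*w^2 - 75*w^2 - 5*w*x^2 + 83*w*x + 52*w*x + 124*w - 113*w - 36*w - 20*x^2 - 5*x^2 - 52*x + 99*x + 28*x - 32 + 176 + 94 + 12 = -27*w^3 - 150*w^2 - 25*w + x^2*(-5*w - 25) + x*(24*w^2 + 135*w + 75) + 250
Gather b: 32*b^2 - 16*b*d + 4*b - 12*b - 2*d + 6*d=32*b^2 + b*(-16*d - 8) + 4*d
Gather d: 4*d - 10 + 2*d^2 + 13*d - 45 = 2*d^2 + 17*d - 55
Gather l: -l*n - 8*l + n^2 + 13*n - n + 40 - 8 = l*(-n - 8) + n^2 + 12*n + 32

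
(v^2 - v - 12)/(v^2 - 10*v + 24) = (v + 3)/(v - 6)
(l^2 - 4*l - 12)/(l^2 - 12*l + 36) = (l + 2)/(l - 6)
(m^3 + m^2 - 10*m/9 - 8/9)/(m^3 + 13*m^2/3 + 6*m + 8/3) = (3*m^2 - m - 2)/(3*(m^2 + 3*m + 2))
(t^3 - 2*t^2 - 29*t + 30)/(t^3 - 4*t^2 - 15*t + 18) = (t + 5)/(t + 3)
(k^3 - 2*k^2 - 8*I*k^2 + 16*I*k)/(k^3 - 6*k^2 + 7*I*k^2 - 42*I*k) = (k^2 + k*(-2 - 8*I) + 16*I)/(k^2 + k*(-6 + 7*I) - 42*I)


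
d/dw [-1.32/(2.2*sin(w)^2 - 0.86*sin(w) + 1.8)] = (5.808*sin(w) - 1.1352)*cos(w)/(2.2*sin(w)^2 - 0.86*sin(w) + 1.8)^2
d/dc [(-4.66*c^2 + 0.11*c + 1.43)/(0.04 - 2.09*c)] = (9.7394*c^2 - 0.3728*c + 2.9931)/(4.3681*c^2 - 0.1672*c + 0.0016)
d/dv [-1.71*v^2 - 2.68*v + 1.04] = -3.42*v - 2.68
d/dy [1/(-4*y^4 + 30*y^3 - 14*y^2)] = (8*y^2 - 45*y + 14)/(2*y^3*(2*y^2 - 15*y + 7)^2)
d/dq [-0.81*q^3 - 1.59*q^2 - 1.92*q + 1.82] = -2.43*q^2 - 3.18*q - 1.92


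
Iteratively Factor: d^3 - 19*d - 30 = (d - 5)*(d^2 + 5*d + 6) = (d - 5)*(d + 2)*(d + 3)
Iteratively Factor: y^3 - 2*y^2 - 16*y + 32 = (y + 4)*(y^2 - 6*y + 8) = (y - 4)*(y + 4)*(y - 2)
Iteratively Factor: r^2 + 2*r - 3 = (r - 1)*(r + 3)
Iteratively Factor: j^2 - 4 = (j - 2)*(j + 2)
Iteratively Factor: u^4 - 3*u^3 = (u)*(u^3 - 3*u^2) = u^2*(u^2 - 3*u) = u^2*(u - 3)*(u)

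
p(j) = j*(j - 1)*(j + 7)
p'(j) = j*(j - 1) + j*(j + 7) + (j - 1)*(j + 7)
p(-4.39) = 61.76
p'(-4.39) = -1.86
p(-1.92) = 28.48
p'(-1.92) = -18.98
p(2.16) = 22.95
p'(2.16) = 32.92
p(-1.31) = 17.22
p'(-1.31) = -17.57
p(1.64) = 9.07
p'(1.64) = 20.75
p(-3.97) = 59.78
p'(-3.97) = -7.36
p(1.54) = 7.10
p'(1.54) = 18.59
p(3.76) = 111.66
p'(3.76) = 80.53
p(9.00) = 1152.00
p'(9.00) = 344.00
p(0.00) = 0.00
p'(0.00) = -7.00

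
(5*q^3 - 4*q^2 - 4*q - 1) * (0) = 0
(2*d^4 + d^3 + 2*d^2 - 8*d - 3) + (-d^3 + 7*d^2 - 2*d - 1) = 2*d^4 + 9*d^2 - 10*d - 4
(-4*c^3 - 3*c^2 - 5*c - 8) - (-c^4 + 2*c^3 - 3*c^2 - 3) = c^4 - 6*c^3 - 5*c - 5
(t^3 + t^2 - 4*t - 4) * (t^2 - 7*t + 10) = t^5 - 6*t^4 - t^3 + 34*t^2 - 12*t - 40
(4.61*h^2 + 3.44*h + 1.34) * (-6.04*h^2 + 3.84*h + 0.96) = -27.8444*h^4 - 3.0752*h^3 + 9.5416*h^2 + 8.448*h + 1.2864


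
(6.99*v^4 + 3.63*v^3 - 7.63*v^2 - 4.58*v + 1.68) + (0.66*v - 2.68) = 6.99*v^4 + 3.63*v^3 - 7.63*v^2 - 3.92*v - 1.0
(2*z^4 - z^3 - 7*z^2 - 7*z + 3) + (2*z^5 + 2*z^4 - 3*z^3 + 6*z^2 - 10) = 2*z^5 + 4*z^4 - 4*z^3 - z^2 - 7*z - 7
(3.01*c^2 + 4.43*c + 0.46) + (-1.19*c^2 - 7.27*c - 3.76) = 1.82*c^2 - 2.84*c - 3.3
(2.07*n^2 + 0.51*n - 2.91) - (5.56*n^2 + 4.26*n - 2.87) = -3.49*n^2 - 3.75*n - 0.04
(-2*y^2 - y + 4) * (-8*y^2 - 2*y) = 16*y^4 + 12*y^3 - 30*y^2 - 8*y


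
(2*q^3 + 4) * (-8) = -16*q^3 - 32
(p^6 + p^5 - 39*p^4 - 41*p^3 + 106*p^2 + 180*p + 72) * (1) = p^6 + p^5 - 39*p^4 - 41*p^3 + 106*p^2 + 180*p + 72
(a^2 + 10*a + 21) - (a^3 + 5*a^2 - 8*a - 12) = -a^3 - 4*a^2 + 18*a + 33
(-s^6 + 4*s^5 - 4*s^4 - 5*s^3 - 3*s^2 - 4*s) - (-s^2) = -s^6 + 4*s^5 - 4*s^4 - 5*s^3 - 2*s^2 - 4*s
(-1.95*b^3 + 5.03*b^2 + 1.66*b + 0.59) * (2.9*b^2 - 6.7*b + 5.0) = -5.655*b^5 + 27.652*b^4 - 38.637*b^3 + 15.739*b^2 + 4.347*b + 2.95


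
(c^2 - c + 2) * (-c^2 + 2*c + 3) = -c^4 + 3*c^3 - c^2 + c + 6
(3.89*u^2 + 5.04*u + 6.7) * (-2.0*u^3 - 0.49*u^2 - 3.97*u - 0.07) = -7.78*u^5 - 11.9861*u^4 - 31.3129*u^3 - 23.5641*u^2 - 26.9518*u - 0.469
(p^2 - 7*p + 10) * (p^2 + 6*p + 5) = p^4 - p^3 - 27*p^2 + 25*p + 50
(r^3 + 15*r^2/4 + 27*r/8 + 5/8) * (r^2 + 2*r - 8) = r^5 + 23*r^4/4 + 23*r^3/8 - 181*r^2/8 - 103*r/4 - 5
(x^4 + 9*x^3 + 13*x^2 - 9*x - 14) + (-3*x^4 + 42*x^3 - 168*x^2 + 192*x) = -2*x^4 + 51*x^3 - 155*x^2 + 183*x - 14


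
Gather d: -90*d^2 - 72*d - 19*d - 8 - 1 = -90*d^2 - 91*d - 9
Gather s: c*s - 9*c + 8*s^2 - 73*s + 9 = -9*c + 8*s^2 + s*(c - 73) + 9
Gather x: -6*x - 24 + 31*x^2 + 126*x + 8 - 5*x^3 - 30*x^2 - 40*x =-5*x^3 + x^2 + 80*x - 16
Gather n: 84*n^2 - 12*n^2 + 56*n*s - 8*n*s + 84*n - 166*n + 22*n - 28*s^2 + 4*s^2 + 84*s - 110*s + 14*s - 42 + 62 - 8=72*n^2 + n*(48*s - 60) - 24*s^2 - 12*s + 12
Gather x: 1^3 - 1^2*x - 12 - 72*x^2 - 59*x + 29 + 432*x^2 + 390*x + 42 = 360*x^2 + 330*x + 60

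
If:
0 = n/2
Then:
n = 0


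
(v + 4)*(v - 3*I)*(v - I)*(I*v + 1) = I*v^4 + 5*v^3 + 4*I*v^3 + 20*v^2 - 7*I*v^2 - 3*v - 28*I*v - 12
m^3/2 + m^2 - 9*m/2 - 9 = (m/2 + 1)*(m - 3)*(m + 3)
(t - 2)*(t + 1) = t^2 - t - 2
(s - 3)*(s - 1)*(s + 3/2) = s^3 - 5*s^2/2 - 3*s + 9/2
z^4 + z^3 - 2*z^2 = z^2*(z - 1)*(z + 2)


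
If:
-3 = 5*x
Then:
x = -3/5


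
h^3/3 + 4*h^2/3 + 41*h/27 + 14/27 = (h/3 + 1/3)*(h + 2/3)*(h + 7/3)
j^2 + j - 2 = (j - 1)*(j + 2)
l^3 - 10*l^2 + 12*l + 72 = (l - 6)^2*(l + 2)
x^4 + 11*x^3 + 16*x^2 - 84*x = x*(x - 2)*(x + 6)*(x + 7)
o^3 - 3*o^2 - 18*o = o*(o - 6)*(o + 3)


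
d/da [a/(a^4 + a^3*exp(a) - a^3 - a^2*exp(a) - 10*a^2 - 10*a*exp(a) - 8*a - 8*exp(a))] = (a^4 + a^3*exp(a) - a^3 - a^2*exp(a) - 10*a^2 + a*(-a^3*exp(a) - 4*a^3 - 2*a^2*exp(a) + 3*a^2 + 12*a*exp(a) + 20*a + 18*exp(a) + 8) - 10*a*exp(a) - 8*a - 8*exp(a))/(-a^4 - a^3*exp(a) + a^3 + a^2*exp(a) + 10*a^2 + 10*a*exp(a) + 8*a + 8*exp(a))^2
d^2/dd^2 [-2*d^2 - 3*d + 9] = -4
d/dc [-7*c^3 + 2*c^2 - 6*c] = -21*c^2 + 4*c - 6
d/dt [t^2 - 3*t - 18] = 2*t - 3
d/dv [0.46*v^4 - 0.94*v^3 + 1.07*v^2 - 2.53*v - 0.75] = 1.84*v^3 - 2.82*v^2 + 2.14*v - 2.53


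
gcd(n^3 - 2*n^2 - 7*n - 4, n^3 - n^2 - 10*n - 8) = n^2 - 3*n - 4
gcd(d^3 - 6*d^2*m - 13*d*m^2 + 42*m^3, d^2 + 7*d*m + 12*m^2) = d + 3*m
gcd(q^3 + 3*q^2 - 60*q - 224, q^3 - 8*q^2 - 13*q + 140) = q + 4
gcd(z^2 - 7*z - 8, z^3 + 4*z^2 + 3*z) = z + 1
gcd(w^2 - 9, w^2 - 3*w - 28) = 1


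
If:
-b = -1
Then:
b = 1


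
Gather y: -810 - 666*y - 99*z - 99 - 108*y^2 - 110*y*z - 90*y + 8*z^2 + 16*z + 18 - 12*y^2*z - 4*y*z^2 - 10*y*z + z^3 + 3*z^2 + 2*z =y^2*(-12*z - 108) + y*(-4*z^2 - 120*z - 756) + z^3 + 11*z^2 - 81*z - 891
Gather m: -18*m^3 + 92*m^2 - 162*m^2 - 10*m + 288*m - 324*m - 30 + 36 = -18*m^3 - 70*m^2 - 46*m + 6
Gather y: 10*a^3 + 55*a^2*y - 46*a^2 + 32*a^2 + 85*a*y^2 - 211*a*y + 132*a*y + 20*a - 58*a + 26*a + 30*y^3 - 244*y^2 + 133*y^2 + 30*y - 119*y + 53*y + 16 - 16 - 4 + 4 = 10*a^3 - 14*a^2 - 12*a + 30*y^3 + y^2*(85*a - 111) + y*(55*a^2 - 79*a - 36)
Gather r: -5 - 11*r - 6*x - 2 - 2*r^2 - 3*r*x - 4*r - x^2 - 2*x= -2*r^2 + r*(-3*x - 15) - x^2 - 8*x - 7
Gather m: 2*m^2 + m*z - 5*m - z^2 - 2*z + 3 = 2*m^2 + m*(z - 5) - z^2 - 2*z + 3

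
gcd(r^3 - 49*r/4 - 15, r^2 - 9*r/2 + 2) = r - 4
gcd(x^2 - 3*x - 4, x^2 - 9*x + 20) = x - 4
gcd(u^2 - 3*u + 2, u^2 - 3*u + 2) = u^2 - 3*u + 2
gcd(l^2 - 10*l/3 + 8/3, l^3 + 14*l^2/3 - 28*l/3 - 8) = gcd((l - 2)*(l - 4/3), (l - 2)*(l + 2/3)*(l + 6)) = l - 2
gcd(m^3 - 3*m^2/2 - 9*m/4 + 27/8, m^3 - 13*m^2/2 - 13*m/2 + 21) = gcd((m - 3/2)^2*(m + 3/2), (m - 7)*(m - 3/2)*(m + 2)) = m - 3/2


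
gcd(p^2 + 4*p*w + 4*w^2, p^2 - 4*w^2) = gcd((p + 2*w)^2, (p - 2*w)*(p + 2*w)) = p + 2*w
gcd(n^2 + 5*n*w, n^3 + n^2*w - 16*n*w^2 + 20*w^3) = n + 5*w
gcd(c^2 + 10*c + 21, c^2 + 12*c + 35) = c + 7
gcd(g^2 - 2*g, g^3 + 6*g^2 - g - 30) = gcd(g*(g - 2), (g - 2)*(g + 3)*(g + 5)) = g - 2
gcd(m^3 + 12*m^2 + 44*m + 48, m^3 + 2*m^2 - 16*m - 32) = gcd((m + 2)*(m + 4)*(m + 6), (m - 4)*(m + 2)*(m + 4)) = m^2 + 6*m + 8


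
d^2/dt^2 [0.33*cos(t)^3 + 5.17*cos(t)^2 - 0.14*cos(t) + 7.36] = -0.1075*cos(t) - 10.34*cos(2*t) - 0.7425*cos(3*t)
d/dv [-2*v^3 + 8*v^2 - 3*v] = -6*v^2 + 16*v - 3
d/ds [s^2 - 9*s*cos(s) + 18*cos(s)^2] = 9*s*sin(s) + 2*s - 18*sin(2*s) - 9*cos(s)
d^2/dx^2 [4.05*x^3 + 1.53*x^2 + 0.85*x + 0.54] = 24.3*x + 3.06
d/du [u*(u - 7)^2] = (u - 7)*(3*u - 7)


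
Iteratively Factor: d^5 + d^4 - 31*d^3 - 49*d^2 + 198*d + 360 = (d + 3)*(d^4 - 2*d^3 - 25*d^2 + 26*d + 120) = (d - 3)*(d + 3)*(d^3 + d^2 - 22*d - 40) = (d - 3)*(d + 3)*(d + 4)*(d^2 - 3*d - 10) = (d - 5)*(d - 3)*(d + 3)*(d + 4)*(d + 2)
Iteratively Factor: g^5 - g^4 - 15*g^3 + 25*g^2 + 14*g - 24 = (g - 3)*(g^4 + 2*g^3 - 9*g^2 - 2*g + 8) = (g - 3)*(g + 1)*(g^3 + g^2 - 10*g + 8) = (g - 3)*(g - 1)*(g + 1)*(g^2 + 2*g - 8) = (g - 3)*(g - 2)*(g - 1)*(g + 1)*(g + 4)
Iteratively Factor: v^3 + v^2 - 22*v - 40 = (v - 5)*(v^2 + 6*v + 8) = (v - 5)*(v + 2)*(v + 4)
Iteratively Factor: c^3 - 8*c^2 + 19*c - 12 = (c - 3)*(c^2 - 5*c + 4) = (c - 3)*(c - 1)*(c - 4)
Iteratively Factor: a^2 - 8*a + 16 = (a - 4)*(a - 4)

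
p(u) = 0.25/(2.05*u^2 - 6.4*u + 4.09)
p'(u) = 0.25*(6.4 - 4.1*u)/(2.05*u^2 - 6.4*u + 4.09)^2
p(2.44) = 0.37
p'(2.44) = -1.95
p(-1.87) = 0.01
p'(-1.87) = 0.01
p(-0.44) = 0.03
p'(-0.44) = 0.04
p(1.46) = -0.28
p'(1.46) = 0.13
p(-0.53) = 0.03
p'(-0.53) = 0.03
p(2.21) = -6.01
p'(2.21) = -384.51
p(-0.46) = 0.03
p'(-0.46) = 0.04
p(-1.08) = 0.02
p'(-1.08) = 0.02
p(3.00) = 0.07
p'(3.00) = -0.13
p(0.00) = 0.06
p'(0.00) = 0.10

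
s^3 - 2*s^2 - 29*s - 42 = (s - 7)*(s + 2)*(s + 3)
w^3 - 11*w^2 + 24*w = w*(w - 8)*(w - 3)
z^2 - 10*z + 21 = (z - 7)*(z - 3)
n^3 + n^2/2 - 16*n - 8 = (n - 4)*(n + 1/2)*(n + 4)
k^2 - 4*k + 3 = (k - 3)*(k - 1)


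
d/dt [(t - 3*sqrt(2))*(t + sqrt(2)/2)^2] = 3*t^2 - 4*sqrt(2)*t - 11/2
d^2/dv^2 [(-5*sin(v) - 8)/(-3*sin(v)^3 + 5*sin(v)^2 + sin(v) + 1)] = (180*sin(v)^7 + 423*sin(v)^6 - 1405*sin(v)^5 + 508*sin(v)^4 + 1826*sin(v)^3 - 1393*sin(v)^2 - 237*sin(v) + 74)/(-3*sin(v)^3 + 5*sin(v)^2 + sin(v) + 1)^3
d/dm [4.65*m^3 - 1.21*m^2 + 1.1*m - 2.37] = 13.95*m^2 - 2.42*m + 1.1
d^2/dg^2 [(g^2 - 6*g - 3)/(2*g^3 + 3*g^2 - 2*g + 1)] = 4*(2*g^6 - 36*g^5 - 84*g^4 - 115*g^3 + 9*g^2 + 63*g - 7)/(8*g^9 + 36*g^8 + 30*g^7 - 33*g^6 + 6*g^5 + 39*g^4 - 38*g^3 + 21*g^2 - 6*g + 1)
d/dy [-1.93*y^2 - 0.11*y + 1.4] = -3.86*y - 0.11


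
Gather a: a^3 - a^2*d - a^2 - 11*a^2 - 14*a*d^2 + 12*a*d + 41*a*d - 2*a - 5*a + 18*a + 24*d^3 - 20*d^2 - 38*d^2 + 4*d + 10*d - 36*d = a^3 + a^2*(-d - 12) + a*(-14*d^2 + 53*d + 11) + 24*d^3 - 58*d^2 - 22*d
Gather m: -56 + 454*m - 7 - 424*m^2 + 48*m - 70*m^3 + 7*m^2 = -70*m^3 - 417*m^2 + 502*m - 63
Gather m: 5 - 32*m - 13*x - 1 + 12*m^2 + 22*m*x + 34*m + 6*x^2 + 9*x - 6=12*m^2 + m*(22*x + 2) + 6*x^2 - 4*x - 2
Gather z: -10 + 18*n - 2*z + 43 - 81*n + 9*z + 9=-63*n + 7*z + 42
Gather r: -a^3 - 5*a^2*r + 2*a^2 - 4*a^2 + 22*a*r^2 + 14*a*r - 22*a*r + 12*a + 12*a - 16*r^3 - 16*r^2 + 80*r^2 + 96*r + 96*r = -a^3 - 2*a^2 + 24*a - 16*r^3 + r^2*(22*a + 64) + r*(-5*a^2 - 8*a + 192)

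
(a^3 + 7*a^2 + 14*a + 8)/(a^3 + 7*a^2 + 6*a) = (a^2 + 6*a + 8)/(a*(a + 6))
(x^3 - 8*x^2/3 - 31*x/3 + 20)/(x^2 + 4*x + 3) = (3*x^2 - 17*x + 20)/(3*(x + 1))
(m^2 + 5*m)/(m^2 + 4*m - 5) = m/(m - 1)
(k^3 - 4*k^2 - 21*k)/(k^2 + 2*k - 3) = k*(k - 7)/(k - 1)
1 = 1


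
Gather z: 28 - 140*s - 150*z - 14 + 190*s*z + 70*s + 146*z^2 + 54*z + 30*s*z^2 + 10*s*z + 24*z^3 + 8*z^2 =-70*s + 24*z^3 + z^2*(30*s + 154) + z*(200*s - 96) + 14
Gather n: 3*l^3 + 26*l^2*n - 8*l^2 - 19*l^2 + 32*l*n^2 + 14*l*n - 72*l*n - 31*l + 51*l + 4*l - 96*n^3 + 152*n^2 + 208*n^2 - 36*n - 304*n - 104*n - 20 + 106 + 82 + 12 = 3*l^3 - 27*l^2 + 24*l - 96*n^3 + n^2*(32*l + 360) + n*(26*l^2 - 58*l - 444) + 180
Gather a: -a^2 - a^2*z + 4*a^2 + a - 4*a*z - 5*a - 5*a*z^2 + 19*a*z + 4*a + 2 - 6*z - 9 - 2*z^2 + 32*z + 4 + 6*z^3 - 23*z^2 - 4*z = a^2*(3 - z) + a*(-5*z^2 + 15*z) + 6*z^3 - 25*z^2 + 22*z - 3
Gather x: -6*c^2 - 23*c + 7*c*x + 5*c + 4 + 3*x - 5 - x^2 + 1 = -6*c^2 - 18*c - x^2 + x*(7*c + 3)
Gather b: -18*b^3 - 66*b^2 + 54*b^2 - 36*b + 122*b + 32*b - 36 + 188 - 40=-18*b^3 - 12*b^2 + 118*b + 112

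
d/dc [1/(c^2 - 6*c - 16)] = 2*(3 - c)/(-c^2 + 6*c + 16)^2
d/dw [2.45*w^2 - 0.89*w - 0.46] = 4.9*w - 0.89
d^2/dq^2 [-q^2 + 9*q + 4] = -2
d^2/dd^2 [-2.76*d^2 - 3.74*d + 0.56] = -5.52000000000000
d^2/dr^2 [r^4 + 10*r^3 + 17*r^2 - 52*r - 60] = 12*r^2 + 60*r + 34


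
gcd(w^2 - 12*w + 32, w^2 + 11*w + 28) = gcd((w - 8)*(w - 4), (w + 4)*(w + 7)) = 1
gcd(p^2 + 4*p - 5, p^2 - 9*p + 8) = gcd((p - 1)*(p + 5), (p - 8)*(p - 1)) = p - 1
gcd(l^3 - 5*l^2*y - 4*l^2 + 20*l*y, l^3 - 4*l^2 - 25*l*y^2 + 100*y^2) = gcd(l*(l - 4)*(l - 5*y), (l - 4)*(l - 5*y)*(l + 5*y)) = -l^2 + 5*l*y + 4*l - 20*y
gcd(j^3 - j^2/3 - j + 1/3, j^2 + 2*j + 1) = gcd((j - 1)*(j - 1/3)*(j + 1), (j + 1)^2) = j + 1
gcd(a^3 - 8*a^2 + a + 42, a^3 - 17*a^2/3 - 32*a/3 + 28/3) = a^2 - 5*a - 14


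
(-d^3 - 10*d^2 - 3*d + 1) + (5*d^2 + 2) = -d^3 - 5*d^2 - 3*d + 3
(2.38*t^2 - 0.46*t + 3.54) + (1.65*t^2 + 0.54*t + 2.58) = 4.03*t^2 + 0.08*t + 6.12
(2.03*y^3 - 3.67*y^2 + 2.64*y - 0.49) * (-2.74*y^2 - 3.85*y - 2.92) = -5.5622*y^5 + 2.2403*y^4 + 0.968299999999999*y^3 + 1.895*y^2 - 5.8223*y + 1.4308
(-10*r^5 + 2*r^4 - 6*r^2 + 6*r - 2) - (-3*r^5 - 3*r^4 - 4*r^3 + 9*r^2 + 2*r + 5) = -7*r^5 + 5*r^4 + 4*r^3 - 15*r^2 + 4*r - 7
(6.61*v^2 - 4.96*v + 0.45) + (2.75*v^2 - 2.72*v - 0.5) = 9.36*v^2 - 7.68*v - 0.05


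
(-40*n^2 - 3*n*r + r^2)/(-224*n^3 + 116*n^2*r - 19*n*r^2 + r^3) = (5*n + r)/(28*n^2 - 11*n*r + r^2)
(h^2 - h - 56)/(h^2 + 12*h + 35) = (h - 8)/(h + 5)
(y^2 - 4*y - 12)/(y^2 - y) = (y^2 - 4*y - 12)/(y*(y - 1))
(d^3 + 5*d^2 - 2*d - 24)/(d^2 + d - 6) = d + 4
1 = 1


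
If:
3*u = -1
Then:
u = -1/3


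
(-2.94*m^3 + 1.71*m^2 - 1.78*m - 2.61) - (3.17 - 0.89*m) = -2.94*m^3 + 1.71*m^2 - 0.89*m - 5.78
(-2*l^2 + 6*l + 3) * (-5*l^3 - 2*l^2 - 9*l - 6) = 10*l^5 - 26*l^4 - 9*l^3 - 48*l^2 - 63*l - 18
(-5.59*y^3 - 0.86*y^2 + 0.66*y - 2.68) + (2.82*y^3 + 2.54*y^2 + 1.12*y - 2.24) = -2.77*y^3 + 1.68*y^2 + 1.78*y - 4.92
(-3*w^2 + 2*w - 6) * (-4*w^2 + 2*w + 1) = 12*w^4 - 14*w^3 + 25*w^2 - 10*w - 6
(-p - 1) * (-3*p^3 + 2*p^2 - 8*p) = 3*p^4 + p^3 + 6*p^2 + 8*p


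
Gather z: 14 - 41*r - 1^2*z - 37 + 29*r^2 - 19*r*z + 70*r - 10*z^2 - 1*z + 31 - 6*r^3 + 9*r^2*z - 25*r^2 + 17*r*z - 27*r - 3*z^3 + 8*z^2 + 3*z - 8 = -6*r^3 + 4*r^2 + 2*r - 3*z^3 - 2*z^2 + z*(9*r^2 - 2*r + 1)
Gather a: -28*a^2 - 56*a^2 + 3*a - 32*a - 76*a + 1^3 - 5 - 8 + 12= -84*a^2 - 105*a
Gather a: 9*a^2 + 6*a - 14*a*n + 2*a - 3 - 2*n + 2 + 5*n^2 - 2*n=9*a^2 + a*(8 - 14*n) + 5*n^2 - 4*n - 1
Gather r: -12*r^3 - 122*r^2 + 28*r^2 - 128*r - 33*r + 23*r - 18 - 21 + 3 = -12*r^3 - 94*r^2 - 138*r - 36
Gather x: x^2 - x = x^2 - x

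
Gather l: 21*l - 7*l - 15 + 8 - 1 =14*l - 8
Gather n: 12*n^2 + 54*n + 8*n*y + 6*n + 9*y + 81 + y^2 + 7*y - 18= 12*n^2 + n*(8*y + 60) + y^2 + 16*y + 63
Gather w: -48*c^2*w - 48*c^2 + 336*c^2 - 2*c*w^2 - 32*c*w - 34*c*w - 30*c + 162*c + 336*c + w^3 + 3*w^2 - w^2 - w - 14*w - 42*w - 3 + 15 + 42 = 288*c^2 + 468*c + w^3 + w^2*(2 - 2*c) + w*(-48*c^2 - 66*c - 57) + 54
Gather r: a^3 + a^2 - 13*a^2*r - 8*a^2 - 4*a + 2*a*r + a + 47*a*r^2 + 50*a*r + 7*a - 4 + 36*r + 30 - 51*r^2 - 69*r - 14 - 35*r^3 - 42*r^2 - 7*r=a^3 - 7*a^2 + 4*a - 35*r^3 + r^2*(47*a - 93) + r*(-13*a^2 + 52*a - 40) + 12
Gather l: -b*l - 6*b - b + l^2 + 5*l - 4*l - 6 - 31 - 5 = -7*b + l^2 + l*(1 - b) - 42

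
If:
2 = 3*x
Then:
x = 2/3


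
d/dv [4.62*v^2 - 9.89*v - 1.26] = 9.24*v - 9.89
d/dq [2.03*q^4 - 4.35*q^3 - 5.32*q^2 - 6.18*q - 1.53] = 8.12*q^3 - 13.05*q^2 - 10.64*q - 6.18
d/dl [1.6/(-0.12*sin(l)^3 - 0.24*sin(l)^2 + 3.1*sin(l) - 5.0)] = (0.576*sin(l)^2 + 0.768*sin(l) - 4.96)*cos(l)/(0.12*sin(l)^3 + 0.24*sin(l)^2 - 3.1*sin(l) + 5.0)^2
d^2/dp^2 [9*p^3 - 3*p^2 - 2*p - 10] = 54*p - 6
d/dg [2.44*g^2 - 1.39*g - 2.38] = 4.88*g - 1.39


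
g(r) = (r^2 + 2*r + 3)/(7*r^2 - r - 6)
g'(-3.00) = 0.00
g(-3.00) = 0.10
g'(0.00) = -0.25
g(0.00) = -0.50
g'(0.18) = -0.54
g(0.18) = -0.57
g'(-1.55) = 0.25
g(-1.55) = 0.19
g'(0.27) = -0.74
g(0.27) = -0.63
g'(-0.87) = 940.04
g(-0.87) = 11.98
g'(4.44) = -0.03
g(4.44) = 0.25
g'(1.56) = -1.45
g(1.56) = 0.90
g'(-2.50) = 0.02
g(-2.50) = 0.11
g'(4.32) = -0.04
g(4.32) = 0.25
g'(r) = (1 - 14*r)*(r^2 + 2*r + 3)/(7*r^2 - r - 6)^2 + (2*r + 2)/(7*r^2 - r - 6) = 3*(-5*r^2 - 18*r - 3)/(49*r^4 - 14*r^3 - 83*r^2 + 12*r + 36)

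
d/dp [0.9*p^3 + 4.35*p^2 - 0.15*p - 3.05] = 2.7*p^2 + 8.7*p - 0.15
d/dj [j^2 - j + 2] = 2*j - 1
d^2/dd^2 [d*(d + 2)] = 2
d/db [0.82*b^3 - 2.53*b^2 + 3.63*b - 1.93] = 2.46*b^2 - 5.06*b + 3.63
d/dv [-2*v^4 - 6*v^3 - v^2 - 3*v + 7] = -8*v^3 - 18*v^2 - 2*v - 3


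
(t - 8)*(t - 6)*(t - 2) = t^3 - 16*t^2 + 76*t - 96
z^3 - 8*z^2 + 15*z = z*(z - 5)*(z - 3)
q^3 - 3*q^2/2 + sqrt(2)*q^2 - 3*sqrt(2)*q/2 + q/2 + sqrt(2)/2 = (q - 1)*(q - 1/2)*(q + sqrt(2))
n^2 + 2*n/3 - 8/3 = (n - 4/3)*(n + 2)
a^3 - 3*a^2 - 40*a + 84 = (a - 7)*(a - 2)*(a + 6)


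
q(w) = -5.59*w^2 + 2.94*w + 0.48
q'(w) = 2.94 - 11.18*w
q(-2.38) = -38.18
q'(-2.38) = 29.55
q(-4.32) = -116.54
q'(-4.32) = 51.24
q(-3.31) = -70.50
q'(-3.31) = 39.95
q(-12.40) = -895.49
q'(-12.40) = 141.57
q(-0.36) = -1.30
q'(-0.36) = 6.96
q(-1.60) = -18.53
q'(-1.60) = 20.83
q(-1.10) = -9.52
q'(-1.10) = 15.24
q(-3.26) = -68.51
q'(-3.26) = 39.39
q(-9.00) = -478.77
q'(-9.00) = 103.56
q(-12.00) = -839.76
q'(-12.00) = 137.10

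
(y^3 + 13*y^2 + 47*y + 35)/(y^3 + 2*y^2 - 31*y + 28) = (y^2 + 6*y + 5)/(y^2 - 5*y + 4)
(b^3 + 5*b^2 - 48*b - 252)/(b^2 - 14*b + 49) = (b^2 + 12*b + 36)/(b - 7)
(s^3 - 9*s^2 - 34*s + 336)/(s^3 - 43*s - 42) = (s - 8)/(s + 1)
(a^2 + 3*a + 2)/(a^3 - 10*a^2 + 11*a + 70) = (a + 1)/(a^2 - 12*a + 35)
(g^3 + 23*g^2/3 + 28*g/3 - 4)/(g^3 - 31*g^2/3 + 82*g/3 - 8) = (g^2 + 8*g + 12)/(g^2 - 10*g + 24)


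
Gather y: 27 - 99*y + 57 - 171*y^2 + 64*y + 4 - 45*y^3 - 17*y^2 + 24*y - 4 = -45*y^3 - 188*y^2 - 11*y + 84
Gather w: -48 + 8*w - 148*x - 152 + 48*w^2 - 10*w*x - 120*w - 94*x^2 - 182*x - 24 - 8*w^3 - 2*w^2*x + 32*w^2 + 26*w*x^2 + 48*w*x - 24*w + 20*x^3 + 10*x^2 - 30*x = -8*w^3 + w^2*(80 - 2*x) + w*(26*x^2 + 38*x - 136) + 20*x^3 - 84*x^2 - 360*x - 224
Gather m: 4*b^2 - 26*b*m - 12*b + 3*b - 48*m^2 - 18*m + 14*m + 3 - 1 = 4*b^2 - 9*b - 48*m^2 + m*(-26*b - 4) + 2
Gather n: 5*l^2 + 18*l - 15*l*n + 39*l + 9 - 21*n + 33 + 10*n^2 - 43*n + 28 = 5*l^2 + 57*l + 10*n^2 + n*(-15*l - 64) + 70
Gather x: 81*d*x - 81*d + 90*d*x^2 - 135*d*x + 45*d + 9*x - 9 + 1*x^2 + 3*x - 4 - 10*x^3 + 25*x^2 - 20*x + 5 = -36*d - 10*x^3 + x^2*(90*d + 26) + x*(-54*d - 8) - 8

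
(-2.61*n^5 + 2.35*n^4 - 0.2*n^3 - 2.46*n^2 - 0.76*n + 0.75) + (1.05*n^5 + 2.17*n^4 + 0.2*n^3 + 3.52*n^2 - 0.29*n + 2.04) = -1.56*n^5 + 4.52*n^4 + 1.06*n^2 - 1.05*n + 2.79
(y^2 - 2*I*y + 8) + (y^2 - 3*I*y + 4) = 2*y^2 - 5*I*y + 12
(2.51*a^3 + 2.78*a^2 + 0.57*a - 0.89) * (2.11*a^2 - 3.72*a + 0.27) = 5.2961*a^5 - 3.4714*a^4 - 8.4612*a^3 - 3.2477*a^2 + 3.4647*a - 0.2403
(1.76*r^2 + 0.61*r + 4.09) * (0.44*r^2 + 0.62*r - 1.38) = 0.7744*r^4 + 1.3596*r^3 - 0.251*r^2 + 1.694*r - 5.6442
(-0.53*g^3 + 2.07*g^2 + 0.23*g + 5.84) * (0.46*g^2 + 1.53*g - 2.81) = -0.2438*g^5 + 0.1413*g^4 + 4.7622*g^3 - 2.7784*g^2 + 8.2889*g - 16.4104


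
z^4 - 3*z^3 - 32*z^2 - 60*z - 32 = (z - 8)*(z + 1)*(z + 2)^2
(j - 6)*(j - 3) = j^2 - 9*j + 18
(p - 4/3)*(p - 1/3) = p^2 - 5*p/3 + 4/9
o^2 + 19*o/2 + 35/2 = (o + 5/2)*(o + 7)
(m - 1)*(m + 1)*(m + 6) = m^3 + 6*m^2 - m - 6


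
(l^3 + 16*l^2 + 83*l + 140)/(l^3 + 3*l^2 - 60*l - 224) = (l + 5)/(l - 8)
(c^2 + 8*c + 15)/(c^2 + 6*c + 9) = (c + 5)/(c + 3)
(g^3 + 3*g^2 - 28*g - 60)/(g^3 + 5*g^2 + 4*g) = (g^3 + 3*g^2 - 28*g - 60)/(g*(g^2 + 5*g + 4))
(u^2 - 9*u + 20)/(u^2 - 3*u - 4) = (u - 5)/(u + 1)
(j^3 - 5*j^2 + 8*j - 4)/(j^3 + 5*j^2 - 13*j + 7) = (j^2 - 4*j + 4)/(j^2 + 6*j - 7)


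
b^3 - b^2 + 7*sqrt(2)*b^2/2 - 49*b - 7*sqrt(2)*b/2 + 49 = (b - 1)*(b - 7*sqrt(2)/2)*(b + 7*sqrt(2))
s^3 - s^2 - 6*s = s*(s - 3)*(s + 2)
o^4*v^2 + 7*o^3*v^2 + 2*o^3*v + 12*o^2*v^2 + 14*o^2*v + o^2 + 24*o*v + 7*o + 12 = (o + 3)*(o + 4)*(o*v + 1)^2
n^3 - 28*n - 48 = (n - 6)*(n + 2)*(n + 4)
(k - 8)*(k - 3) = k^2 - 11*k + 24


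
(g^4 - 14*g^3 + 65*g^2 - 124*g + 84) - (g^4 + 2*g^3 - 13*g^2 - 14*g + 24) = -16*g^3 + 78*g^2 - 110*g + 60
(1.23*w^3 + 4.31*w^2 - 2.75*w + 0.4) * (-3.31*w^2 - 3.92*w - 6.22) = -4.0713*w^5 - 19.0877*w^4 - 15.4433*w^3 - 17.3522*w^2 + 15.537*w - 2.488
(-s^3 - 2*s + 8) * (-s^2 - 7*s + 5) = s^5 + 7*s^4 - 3*s^3 + 6*s^2 - 66*s + 40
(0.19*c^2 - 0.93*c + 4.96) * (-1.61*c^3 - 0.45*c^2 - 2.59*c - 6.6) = -0.3059*c^5 + 1.4118*c^4 - 8.0592*c^3 - 1.0773*c^2 - 6.7084*c - 32.736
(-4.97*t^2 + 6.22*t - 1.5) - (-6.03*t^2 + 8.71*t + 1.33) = 1.06*t^2 - 2.49*t - 2.83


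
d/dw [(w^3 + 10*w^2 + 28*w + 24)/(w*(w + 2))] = 1 - 12/w^2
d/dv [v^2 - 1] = 2*v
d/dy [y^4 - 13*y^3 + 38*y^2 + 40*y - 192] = 4*y^3 - 39*y^2 + 76*y + 40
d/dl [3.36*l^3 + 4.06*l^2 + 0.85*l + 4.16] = 10.08*l^2 + 8.12*l + 0.85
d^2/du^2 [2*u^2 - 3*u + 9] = 4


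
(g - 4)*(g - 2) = g^2 - 6*g + 8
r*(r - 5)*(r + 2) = r^3 - 3*r^2 - 10*r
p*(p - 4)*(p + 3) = p^3 - p^2 - 12*p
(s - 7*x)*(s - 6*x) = s^2 - 13*s*x + 42*x^2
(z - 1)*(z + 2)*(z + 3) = z^3 + 4*z^2 + z - 6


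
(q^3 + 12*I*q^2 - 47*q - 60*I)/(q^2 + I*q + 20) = (q^2 + 7*I*q - 12)/(q - 4*I)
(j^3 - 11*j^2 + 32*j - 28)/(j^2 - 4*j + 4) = j - 7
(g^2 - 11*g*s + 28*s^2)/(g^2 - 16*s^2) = (g - 7*s)/(g + 4*s)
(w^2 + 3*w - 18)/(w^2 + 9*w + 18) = (w - 3)/(w + 3)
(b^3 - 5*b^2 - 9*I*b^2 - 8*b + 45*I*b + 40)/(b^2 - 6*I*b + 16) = (b^2 - b*(5 + I) + 5*I)/(b + 2*I)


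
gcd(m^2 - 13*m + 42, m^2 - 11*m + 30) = m - 6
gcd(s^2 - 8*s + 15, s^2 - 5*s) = s - 5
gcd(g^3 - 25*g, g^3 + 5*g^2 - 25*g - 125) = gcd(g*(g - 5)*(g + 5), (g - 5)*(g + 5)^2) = g^2 - 25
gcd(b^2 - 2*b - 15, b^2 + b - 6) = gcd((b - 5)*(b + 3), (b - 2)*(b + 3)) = b + 3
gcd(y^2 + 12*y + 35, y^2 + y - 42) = y + 7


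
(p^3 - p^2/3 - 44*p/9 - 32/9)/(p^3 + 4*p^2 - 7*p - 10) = (9*p^2 - 12*p - 32)/(9*(p^2 + 3*p - 10))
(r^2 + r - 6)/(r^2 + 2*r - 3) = (r - 2)/(r - 1)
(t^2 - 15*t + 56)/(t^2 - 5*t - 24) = (t - 7)/(t + 3)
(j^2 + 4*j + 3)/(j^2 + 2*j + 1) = (j + 3)/(j + 1)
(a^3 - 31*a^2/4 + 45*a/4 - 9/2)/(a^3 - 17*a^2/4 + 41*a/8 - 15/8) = 2*(a - 6)/(2*a - 5)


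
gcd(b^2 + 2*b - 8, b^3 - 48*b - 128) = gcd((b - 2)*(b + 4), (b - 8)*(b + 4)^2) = b + 4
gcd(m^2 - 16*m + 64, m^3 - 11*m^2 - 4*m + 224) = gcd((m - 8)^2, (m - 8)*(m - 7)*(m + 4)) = m - 8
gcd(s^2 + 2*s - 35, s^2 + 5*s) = 1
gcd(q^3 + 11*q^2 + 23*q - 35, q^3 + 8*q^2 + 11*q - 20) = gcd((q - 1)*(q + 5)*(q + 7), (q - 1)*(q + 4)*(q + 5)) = q^2 + 4*q - 5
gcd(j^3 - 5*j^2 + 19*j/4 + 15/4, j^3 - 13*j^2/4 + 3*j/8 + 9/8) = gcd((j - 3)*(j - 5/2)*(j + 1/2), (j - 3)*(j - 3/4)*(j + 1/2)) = j^2 - 5*j/2 - 3/2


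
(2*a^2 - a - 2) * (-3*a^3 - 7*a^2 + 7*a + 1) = -6*a^5 - 11*a^4 + 27*a^3 + 9*a^2 - 15*a - 2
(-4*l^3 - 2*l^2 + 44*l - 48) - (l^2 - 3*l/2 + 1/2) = -4*l^3 - 3*l^2 + 91*l/2 - 97/2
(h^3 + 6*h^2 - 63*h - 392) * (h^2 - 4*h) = h^5 + 2*h^4 - 87*h^3 - 140*h^2 + 1568*h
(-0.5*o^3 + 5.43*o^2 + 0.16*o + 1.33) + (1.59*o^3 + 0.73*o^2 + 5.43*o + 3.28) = 1.09*o^3 + 6.16*o^2 + 5.59*o + 4.61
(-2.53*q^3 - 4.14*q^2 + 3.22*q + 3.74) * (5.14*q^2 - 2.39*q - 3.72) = -13.0042*q^5 - 15.2329*q^4 + 35.857*q^3 + 26.9286*q^2 - 20.917*q - 13.9128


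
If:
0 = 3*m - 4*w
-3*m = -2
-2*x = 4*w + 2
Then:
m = 2/3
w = 1/2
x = -2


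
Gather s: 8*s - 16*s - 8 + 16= 8 - 8*s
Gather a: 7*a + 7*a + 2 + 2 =14*a + 4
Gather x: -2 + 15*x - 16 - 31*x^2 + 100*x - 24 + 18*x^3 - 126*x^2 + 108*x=18*x^3 - 157*x^2 + 223*x - 42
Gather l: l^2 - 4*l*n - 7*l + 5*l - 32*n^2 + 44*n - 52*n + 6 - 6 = l^2 + l*(-4*n - 2) - 32*n^2 - 8*n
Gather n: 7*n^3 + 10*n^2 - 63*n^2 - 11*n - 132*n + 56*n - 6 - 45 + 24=7*n^3 - 53*n^2 - 87*n - 27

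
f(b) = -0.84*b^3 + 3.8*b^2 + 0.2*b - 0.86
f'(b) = -2.52*b^2 + 7.6*b + 0.2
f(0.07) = -0.83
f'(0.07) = 0.72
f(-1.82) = 16.43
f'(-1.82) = -21.98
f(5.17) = -14.33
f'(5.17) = -27.86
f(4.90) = -7.47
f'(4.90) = -23.07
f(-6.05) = 323.03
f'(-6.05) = -138.02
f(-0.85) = 2.23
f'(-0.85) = -8.08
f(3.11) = 11.25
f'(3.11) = -0.54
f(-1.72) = 14.31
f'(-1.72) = -20.33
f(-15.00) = 3686.14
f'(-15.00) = -680.80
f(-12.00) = 1995.46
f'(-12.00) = -453.88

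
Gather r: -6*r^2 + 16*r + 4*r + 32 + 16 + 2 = -6*r^2 + 20*r + 50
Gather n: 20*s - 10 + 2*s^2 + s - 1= 2*s^2 + 21*s - 11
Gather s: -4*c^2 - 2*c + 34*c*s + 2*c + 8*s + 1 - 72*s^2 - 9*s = -4*c^2 - 72*s^2 + s*(34*c - 1) + 1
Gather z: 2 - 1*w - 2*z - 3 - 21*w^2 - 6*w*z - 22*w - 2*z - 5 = -21*w^2 - 23*w + z*(-6*w - 4) - 6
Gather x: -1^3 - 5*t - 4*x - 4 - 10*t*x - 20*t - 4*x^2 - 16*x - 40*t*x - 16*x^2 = -25*t - 20*x^2 + x*(-50*t - 20) - 5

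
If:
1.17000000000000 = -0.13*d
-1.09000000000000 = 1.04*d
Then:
No Solution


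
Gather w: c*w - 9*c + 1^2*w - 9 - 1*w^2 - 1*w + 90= c*w - 9*c - w^2 + 81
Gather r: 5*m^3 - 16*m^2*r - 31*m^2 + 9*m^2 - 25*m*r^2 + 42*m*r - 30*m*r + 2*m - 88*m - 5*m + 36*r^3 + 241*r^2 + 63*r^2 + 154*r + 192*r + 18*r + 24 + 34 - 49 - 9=5*m^3 - 22*m^2 - 91*m + 36*r^3 + r^2*(304 - 25*m) + r*(-16*m^2 + 12*m + 364)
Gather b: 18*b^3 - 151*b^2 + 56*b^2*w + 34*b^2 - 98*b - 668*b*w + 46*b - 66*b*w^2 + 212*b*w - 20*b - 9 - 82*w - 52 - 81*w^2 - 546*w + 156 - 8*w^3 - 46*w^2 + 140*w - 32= 18*b^3 + b^2*(56*w - 117) + b*(-66*w^2 - 456*w - 72) - 8*w^3 - 127*w^2 - 488*w + 63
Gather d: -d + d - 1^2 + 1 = 0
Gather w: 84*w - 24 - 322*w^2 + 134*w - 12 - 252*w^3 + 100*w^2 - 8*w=-252*w^3 - 222*w^2 + 210*w - 36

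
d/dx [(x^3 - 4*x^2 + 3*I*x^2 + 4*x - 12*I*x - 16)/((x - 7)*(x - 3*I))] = (x^4 + x^3*(-14 - 6*I) + x^2*(33 + 66*I) + x*(-94 - 168*I) + 140 + 36*I)/(x^4 + x^3*(-14 - 6*I) + x^2*(40 + 84*I) + x*(126 - 294*I) - 441)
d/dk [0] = 0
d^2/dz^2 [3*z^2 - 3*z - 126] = 6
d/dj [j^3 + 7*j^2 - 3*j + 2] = 3*j^2 + 14*j - 3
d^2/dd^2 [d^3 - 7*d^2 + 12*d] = 6*d - 14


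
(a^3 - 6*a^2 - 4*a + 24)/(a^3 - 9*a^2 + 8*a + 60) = (a - 2)/(a - 5)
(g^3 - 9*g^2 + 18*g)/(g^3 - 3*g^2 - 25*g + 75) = g*(g - 6)/(g^2 - 25)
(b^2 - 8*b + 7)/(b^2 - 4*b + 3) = (b - 7)/(b - 3)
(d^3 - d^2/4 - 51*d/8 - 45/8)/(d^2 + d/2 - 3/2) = (4*d^2 - 7*d - 15)/(4*(d - 1))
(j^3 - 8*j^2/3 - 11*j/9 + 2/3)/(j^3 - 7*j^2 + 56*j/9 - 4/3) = (3*j^2 - 7*j - 6)/(3*j^2 - 20*j + 12)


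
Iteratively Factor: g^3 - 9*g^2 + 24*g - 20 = (g - 5)*(g^2 - 4*g + 4) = (g - 5)*(g - 2)*(g - 2)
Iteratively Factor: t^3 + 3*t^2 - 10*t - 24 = (t + 2)*(t^2 + t - 12) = (t - 3)*(t + 2)*(t + 4)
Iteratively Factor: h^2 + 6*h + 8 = (h + 2)*(h + 4)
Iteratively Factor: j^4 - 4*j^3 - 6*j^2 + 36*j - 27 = (j + 3)*(j^3 - 7*j^2 + 15*j - 9) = (j - 3)*(j + 3)*(j^2 - 4*j + 3) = (j - 3)^2*(j + 3)*(j - 1)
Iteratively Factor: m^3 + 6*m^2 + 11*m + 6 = (m + 1)*(m^2 + 5*m + 6) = (m + 1)*(m + 3)*(m + 2)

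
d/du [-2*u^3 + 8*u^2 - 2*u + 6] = -6*u^2 + 16*u - 2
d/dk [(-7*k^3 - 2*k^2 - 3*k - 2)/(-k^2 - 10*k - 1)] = (7*k^4 + 140*k^3 + 38*k^2 - 17)/(k^4 + 20*k^3 + 102*k^2 + 20*k + 1)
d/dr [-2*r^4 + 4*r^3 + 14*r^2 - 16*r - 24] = -8*r^3 + 12*r^2 + 28*r - 16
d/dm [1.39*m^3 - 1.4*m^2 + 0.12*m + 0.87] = 4.17*m^2 - 2.8*m + 0.12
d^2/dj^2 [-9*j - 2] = 0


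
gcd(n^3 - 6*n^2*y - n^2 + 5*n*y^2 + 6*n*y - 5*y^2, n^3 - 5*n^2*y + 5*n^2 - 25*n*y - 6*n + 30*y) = -n^2 + 5*n*y + n - 5*y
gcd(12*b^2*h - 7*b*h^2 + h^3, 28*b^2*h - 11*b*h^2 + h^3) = 4*b*h - h^2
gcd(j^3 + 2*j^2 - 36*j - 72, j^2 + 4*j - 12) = j + 6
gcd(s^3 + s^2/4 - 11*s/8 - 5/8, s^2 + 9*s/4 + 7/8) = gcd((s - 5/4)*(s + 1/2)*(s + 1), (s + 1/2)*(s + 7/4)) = s + 1/2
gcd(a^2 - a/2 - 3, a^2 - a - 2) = a - 2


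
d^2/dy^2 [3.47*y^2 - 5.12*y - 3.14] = 6.94000000000000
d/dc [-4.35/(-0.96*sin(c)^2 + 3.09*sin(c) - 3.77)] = (13.4415 - 8.352*sin(c))*cos(c)/(0.96*sin(c)^2 - 3.09*sin(c) + 3.77)^2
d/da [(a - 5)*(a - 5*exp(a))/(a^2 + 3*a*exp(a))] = (-8*a^3*exp(a) + 48*a^2*exp(a) + 5*a^2 - 50*a*exp(a) - 75*exp(2*a))/(a^2*(a^2 + 6*a*exp(a) + 9*exp(2*a)))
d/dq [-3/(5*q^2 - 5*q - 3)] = 15*(2*q - 1)/(-5*q^2 + 5*q + 3)^2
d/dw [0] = 0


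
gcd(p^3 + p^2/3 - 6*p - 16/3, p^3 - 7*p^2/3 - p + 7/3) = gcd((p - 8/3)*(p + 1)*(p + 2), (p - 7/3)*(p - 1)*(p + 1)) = p + 1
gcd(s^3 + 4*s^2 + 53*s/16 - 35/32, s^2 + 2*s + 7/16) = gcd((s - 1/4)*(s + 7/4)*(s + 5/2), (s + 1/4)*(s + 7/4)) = s + 7/4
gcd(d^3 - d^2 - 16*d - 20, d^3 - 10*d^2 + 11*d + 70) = d^2 - 3*d - 10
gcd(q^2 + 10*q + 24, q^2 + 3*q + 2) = 1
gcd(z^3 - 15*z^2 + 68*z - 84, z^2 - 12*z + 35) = z - 7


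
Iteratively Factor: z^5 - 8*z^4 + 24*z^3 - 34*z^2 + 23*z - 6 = (z - 3)*(z^4 - 5*z^3 + 9*z^2 - 7*z + 2) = (z - 3)*(z - 2)*(z^3 - 3*z^2 + 3*z - 1) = (z - 3)*(z - 2)*(z - 1)*(z^2 - 2*z + 1) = (z - 3)*(z - 2)*(z - 1)^2*(z - 1)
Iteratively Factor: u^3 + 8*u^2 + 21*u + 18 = (u + 3)*(u^2 + 5*u + 6) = (u + 3)^2*(u + 2)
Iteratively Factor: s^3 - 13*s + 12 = (s - 1)*(s^2 + s - 12) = (s - 1)*(s + 4)*(s - 3)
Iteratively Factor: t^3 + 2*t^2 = (t + 2)*(t^2) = t*(t + 2)*(t)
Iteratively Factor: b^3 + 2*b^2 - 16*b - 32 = (b + 2)*(b^2 - 16) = (b - 4)*(b + 2)*(b + 4)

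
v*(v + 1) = v^2 + v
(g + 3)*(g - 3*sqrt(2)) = g^2 - 3*sqrt(2)*g + 3*g - 9*sqrt(2)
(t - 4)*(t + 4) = t^2 - 16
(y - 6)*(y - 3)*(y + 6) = y^3 - 3*y^2 - 36*y + 108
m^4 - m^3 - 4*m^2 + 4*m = m*(m - 2)*(m - 1)*(m + 2)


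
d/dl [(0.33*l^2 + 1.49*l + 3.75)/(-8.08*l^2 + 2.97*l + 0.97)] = (13.0193*l^2 + 61.2402*l - 9.6922)/(65.2864*l^4 - 47.9952*l^3 - 6.8543*l^2 + 5.7618*l + 0.9409)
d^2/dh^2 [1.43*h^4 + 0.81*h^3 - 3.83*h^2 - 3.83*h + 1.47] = 17.16*h^2 + 4.86*h - 7.66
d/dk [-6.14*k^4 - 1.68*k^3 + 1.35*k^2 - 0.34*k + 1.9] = -24.56*k^3 - 5.04*k^2 + 2.7*k - 0.34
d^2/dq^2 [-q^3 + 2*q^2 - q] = 4 - 6*q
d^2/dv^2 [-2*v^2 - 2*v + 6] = -4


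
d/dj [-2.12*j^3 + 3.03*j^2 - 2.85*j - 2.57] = -6.36*j^2 + 6.06*j - 2.85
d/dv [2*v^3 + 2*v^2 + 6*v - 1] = 6*v^2 + 4*v + 6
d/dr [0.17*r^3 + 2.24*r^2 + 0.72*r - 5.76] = 0.51*r^2 + 4.48*r + 0.72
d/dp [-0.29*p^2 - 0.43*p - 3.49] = -0.58*p - 0.43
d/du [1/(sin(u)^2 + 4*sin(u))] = -2*(sin(u) + 2)*cos(u)/((sin(u) + 4)^2*sin(u)^2)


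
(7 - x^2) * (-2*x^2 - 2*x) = 2*x^4 + 2*x^3 - 14*x^2 - 14*x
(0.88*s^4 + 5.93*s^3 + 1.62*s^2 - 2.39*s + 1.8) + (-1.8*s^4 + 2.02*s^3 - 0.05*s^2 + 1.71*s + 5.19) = -0.92*s^4 + 7.95*s^3 + 1.57*s^2 - 0.68*s + 6.99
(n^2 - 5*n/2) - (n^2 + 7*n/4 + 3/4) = -17*n/4 - 3/4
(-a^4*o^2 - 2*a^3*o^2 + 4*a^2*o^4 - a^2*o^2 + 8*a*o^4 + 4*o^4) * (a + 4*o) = -a^5*o^2 - 4*a^4*o^3 - 2*a^4*o^2 + 4*a^3*o^4 - 8*a^3*o^3 - a^3*o^2 + 16*a^2*o^5 + 8*a^2*o^4 - 4*a^2*o^3 + 32*a*o^5 + 4*a*o^4 + 16*o^5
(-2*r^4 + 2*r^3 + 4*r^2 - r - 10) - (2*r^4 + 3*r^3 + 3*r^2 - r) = -4*r^4 - r^3 + r^2 - 10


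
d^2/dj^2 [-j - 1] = 0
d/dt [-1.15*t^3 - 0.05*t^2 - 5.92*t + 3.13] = -3.45*t^2 - 0.1*t - 5.92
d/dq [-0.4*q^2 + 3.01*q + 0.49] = 3.01 - 0.8*q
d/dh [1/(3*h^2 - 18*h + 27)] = 2*(3 - h)/(3*(h^2 - 6*h + 9)^2)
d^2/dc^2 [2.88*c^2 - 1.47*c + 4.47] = 5.76000000000000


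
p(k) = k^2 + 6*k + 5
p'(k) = 2*k + 6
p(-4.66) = -1.24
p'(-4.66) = -3.32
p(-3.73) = -3.47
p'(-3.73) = -1.46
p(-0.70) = 1.29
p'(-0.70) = 4.60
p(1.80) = 19.04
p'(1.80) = 9.60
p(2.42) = 25.38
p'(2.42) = 10.84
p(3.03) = 32.36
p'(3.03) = 12.06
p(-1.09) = -0.35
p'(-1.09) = 3.82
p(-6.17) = 6.05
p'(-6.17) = -6.34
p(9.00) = 140.00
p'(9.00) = 24.00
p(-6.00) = 5.00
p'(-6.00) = -6.00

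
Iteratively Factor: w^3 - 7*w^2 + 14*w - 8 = (w - 2)*(w^2 - 5*w + 4) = (w - 4)*(w - 2)*(w - 1)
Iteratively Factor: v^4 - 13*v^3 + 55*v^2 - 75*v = (v - 5)*(v^3 - 8*v^2 + 15*v) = (v - 5)*(v - 3)*(v^2 - 5*v) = (v - 5)^2*(v - 3)*(v)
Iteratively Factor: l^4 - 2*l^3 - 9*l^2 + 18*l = (l - 2)*(l^3 - 9*l) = (l - 2)*(l + 3)*(l^2 - 3*l) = l*(l - 2)*(l + 3)*(l - 3)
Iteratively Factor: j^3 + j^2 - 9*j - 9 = (j + 3)*(j^2 - 2*j - 3) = (j + 1)*(j + 3)*(j - 3)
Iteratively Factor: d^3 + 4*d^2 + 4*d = (d + 2)*(d^2 + 2*d) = d*(d + 2)*(d + 2)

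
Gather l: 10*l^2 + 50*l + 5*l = 10*l^2 + 55*l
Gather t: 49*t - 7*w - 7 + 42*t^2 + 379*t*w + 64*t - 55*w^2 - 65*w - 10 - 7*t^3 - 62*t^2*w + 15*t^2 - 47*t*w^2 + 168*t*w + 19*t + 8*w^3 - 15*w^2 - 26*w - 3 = -7*t^3 + t^2*(57 - 62*w) + t*(-47*w^2 + 547*w + 132) + 8*w^3 - 70*w^2 - 98*w - 20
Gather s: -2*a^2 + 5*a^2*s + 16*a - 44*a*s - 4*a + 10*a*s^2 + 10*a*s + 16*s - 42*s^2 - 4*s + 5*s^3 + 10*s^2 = -2*a^2 + 12*a + 5*s^3 + s^2*(10*a - 32) + s*(5*a^2 - 34*a + 12)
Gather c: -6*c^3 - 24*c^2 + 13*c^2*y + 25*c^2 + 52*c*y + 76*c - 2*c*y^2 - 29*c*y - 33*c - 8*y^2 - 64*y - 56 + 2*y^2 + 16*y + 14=-6*c^3 + c^2*(13*y + 1) + c*(-2*y^2 + 23*y + 43) - 6*y^2 - 48*y - 42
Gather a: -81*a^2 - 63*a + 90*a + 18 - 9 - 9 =-81*a^2 + 27*a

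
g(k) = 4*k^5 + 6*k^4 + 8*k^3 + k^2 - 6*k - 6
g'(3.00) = 2484.00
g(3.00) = 1659.00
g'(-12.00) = 376674.00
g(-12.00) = -884526.00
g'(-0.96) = 9.95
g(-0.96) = -4.56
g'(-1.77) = 128.87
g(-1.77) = -47.21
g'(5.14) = 17857.38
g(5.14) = 19614.71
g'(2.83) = 2018.69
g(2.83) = 1277.30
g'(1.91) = 518.78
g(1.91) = 223.46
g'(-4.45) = 6188.23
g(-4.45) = -5291.71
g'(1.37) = 173.95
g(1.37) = 48.67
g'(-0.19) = -5.65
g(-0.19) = -4.87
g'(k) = 20*k^4 + 24*k^3 + 24*k^2 + 2*k - 6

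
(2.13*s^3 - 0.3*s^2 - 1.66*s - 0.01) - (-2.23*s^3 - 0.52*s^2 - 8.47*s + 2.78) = 4.36*s^3 + 0.22*s^2 + 6.81*s - 2.79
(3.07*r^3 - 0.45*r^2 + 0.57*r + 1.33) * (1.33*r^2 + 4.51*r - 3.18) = 4.0831*r^5 + 13.2472*r^4 - 11.034*r^3 + 5.7706*r^2 + 4.1857*r - 4.2294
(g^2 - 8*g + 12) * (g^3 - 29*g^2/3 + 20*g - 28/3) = g^5 - 53*g^4/3 + 328*g^3/3 - 856*g^2/3 + 944*g/3 - 112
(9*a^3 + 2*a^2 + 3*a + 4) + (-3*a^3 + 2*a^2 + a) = 6*a^3 + 4*a^2 + 4*a + 4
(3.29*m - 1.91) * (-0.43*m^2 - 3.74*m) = -1.4147*m^3 - 11.4833*m^2 + 7.1434*m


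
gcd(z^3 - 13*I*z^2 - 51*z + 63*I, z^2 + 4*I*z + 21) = z - 3*I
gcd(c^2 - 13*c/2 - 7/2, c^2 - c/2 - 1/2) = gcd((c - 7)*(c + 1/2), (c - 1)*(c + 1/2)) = c + 1/2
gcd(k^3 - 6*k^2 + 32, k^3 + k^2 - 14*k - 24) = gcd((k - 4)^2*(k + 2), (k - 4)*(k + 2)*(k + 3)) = k^2 - 2*k - 8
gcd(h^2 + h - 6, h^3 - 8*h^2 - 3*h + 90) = h + 3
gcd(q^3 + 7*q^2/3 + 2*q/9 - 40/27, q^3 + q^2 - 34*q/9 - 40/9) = q^2 + 3*q + 20/9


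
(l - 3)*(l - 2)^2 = l^3 - 7*l^2 + 16*l - 12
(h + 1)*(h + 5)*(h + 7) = h^3 + 13*h^2 + 47*h + 35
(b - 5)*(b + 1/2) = b^2 - 9*b/2 - 5/2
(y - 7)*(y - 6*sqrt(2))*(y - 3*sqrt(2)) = y^3 - 9*sqrt(2)*y^2 - 7*y^2 + 36*y + 63*sqrt(2)*y - 252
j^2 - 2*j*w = j*(j - 2*w)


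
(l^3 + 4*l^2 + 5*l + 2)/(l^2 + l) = l + 3 + 2/l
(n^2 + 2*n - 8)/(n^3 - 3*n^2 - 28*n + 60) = (n + 4)/(n^2 - n - 30)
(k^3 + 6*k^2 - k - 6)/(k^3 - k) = (k + 6)/k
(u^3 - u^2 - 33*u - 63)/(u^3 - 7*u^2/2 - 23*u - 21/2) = 2*(u + 3)/(2*u + 1)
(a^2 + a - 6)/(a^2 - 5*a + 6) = (a + 3)/(a - 3)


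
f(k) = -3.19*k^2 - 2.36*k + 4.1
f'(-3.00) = 16.78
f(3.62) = -46.25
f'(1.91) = -14.55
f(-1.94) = -3.33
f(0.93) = -0.85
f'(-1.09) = 4.59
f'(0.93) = -8.29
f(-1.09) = 2.88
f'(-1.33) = 6.13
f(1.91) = -12.05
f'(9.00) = -59.78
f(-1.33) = 1.60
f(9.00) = -275.53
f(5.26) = -96.57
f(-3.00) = -17.53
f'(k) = -6.38*k - 2.36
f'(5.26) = -35.92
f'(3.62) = -25.46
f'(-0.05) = -2.04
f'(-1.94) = 10.02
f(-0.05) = 4.21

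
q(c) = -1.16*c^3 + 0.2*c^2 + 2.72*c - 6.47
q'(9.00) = -275.56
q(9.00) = -811.43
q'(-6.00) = -124.96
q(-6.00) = 234.97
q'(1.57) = -5.23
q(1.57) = -6.20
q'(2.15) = -12.51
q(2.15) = -11.23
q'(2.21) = -13.39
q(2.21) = -12.00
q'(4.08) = -53.58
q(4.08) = -70.83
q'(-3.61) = -44.08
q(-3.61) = 40.89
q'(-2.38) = -17.94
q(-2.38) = 3.83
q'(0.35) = 2.43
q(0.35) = -5.54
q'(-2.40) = -18.28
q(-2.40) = 4.19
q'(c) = -3.48*c^2 + 0.4*c + 2.72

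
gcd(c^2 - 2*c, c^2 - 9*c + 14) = c - 2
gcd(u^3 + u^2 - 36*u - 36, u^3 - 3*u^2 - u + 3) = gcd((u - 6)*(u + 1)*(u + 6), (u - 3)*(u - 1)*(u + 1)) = u + 1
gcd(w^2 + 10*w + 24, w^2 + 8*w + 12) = w + 6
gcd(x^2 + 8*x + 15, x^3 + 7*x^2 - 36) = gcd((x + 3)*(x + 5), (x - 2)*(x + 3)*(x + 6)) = x + 3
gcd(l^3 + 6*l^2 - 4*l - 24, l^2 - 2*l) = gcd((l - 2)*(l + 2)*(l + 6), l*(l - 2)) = l - 2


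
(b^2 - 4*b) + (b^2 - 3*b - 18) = 2*b^2 - 7*b - 18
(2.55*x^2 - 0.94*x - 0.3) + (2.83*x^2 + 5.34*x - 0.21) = 5.38*x^2 + 4.4*x - 0.51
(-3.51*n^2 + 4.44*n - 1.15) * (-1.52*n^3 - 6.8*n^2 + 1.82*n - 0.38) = 5.3352*n^5 + 17.1192*n^4 - 34.8322*n^3 + 17.2346*n^2 - 3.7802*n + 0.437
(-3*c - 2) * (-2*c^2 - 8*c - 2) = 6*c^3 + 28*c^2 + 22*c + 4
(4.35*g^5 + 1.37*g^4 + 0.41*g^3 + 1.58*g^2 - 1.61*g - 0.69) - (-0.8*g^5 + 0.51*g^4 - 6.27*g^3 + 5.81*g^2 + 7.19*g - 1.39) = 5.15*g^5 + 0.86*g^4 + 6.68*g^3 - 4.23*g^2 - 8.8*g + 0.7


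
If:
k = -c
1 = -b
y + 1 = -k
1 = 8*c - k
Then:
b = -1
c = 1/9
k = -1/9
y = -8/9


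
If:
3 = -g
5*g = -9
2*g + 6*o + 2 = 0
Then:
No Solution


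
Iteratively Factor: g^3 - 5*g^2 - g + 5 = (g - 5)*(g^2 - 1) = (g - 5)*(g + 1)*(g - 1)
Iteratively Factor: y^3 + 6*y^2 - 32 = (y + 4)*(y^2 + 2*y - 8) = (y + 4)^2*(y - 2)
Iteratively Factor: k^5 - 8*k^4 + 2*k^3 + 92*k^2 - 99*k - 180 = (k - 5)*(k^4 - 3*k^3 - 13*k^2 + 27*k + 36) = (k - 5)*(k + 1)*(k^3 - 4*k^2 - 9*k + 36) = (k - 5)*(k + 1)*(k + 3)*(k^2 - 7*k + 12) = (k - 5)*(k - 3)*(k + 1)*(k + 3)*(k - 4)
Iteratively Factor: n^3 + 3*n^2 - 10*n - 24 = (n - 3)*(n^2 + 6*n + 8) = (n - 3)*(n + 2)*(n + 4)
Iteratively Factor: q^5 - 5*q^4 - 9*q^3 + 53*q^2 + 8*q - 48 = (q - 4)*(q^4 - q^3 - 13*q^2 + q + 12) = (q - 4)^2*(q^3 + 3*q^2 - q - 3) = (q - 4)^2*(q - 1)*(q^2 + 4*q + 3) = (q - 4)^2*(q - 1)*(q + 1)*(q + 3)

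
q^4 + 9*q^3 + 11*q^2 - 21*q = q*(q - 1)*(q + 3)*(q + 7)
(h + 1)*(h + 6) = h^2 + 7*h + 6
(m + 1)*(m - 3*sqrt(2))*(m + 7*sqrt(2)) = m^3 + m^2 + 4*sqrt(2)*m^2 - 42*m + 4*sqrt(2)*m - 42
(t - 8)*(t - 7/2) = t^2 - 23*t/2 + 28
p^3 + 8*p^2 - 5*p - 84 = (p - 3)*(p + 4)*(p + 7)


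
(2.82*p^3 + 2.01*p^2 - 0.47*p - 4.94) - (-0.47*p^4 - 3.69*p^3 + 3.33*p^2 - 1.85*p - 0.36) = 0.47*p^4 + 6.51*p^3 - 1.32*p^2 + 1.38*p - 4.58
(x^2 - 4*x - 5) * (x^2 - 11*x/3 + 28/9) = x^4 - 23*x^3/3 + 115*x^2/9 + 53*x/9 - 140/9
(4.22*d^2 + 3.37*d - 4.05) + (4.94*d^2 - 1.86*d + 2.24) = 9.16*d^2 + 1.51*d - 1.81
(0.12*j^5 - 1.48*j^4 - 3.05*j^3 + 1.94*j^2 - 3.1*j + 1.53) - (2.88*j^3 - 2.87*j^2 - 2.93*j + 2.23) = 0.12*j^5 - 1.48*j^4 - 5.93*j^3 + 4.81*j^2 - 0.17*j - 0.7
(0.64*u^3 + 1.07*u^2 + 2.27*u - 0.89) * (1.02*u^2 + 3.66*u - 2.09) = 0.6528*u^5 + 3.4338*u^4 + 4.894*u^3 + 5.1641*u^2 - 8.0017*u + 1.8601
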